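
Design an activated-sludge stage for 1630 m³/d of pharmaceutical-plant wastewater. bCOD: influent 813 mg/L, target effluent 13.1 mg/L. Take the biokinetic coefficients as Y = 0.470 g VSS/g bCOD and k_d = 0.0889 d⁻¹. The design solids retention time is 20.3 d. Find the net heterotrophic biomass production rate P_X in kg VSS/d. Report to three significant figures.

Correct the yield for decay: Y_obs = Y/(1 + k_d θ_c) = 0.470 / (1 + 0.0889 × 20.3) = 0.470 / 2.805 = 0.1676.
Substrate removed = Q·(S₀ − S) = 1630 m³/d × (813 − 13.1) g/m³ = 1.3×10^6 g/d = 1304 kg/d.
Biomass produced: P_X = Y_obs·Q·ΔS = 0.1676 × 1304 ≈ 218.5 kg VSS/d.

P_X ≈ 218 kg VSS/d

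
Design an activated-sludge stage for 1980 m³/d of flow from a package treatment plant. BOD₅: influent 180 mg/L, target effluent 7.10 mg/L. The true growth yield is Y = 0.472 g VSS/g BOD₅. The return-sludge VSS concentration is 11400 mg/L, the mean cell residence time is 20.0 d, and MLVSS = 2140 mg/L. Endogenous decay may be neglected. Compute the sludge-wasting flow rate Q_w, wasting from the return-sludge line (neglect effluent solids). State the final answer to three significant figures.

Q_w ≈ 14.2 m³/d

V·X = Y·Q·ΔS·θ_c gives V = 0.472 × 1980 × (180 − 7.10) × 20.0 / 2140 = 1510 m³.
Wasting from the return line (neglecting effluent solids): Q_w = V·X / (θ_c·X_r) = 1510 × 2140 / (20.0 × 11400) = 14.17 m³/d.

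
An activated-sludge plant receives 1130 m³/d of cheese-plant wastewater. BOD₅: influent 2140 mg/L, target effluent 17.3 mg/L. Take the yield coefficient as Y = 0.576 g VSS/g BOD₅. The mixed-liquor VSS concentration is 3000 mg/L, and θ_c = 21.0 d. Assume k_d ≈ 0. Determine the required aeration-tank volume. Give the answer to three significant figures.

With k_d = 0 the design equation reduces to V = Y Q (S₀−S) θ_c / X = 0.576 × 1130 × (2140 − 17.3) × 21.0 / 3000 = 9671 m³.

V ≈ 9670 m³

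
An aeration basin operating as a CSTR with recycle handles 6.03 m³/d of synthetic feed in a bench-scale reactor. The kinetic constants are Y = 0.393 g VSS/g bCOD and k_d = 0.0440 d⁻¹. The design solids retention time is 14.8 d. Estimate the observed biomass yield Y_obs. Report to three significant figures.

Y_obs ≈ 0.238 g VSS/g bCOD

Y_obs = Y / (1 + k_d θ_c) = 0.393 / (1 + 0.0440 × 14.8) = 0.393 / 1.651 = 0.2380.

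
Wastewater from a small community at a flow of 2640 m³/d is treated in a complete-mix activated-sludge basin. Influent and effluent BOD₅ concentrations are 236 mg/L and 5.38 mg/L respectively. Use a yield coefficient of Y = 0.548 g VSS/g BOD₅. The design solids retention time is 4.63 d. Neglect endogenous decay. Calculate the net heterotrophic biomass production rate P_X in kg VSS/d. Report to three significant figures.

P_X ≈ 334 kg VSS/d

No decay correction is needed, so Y_obs = Y = 0.548.
Substrate removed = Q·(S₀ − S) = 2640 m³/d × (236 − 5.38) g/m³ = 6.09×10^5 g/d = 608.8 kg/d.
P_X = Y_obs · Q(S₀ − S) = 0.5480 × 608.8 = 333.6 kg VSS/d.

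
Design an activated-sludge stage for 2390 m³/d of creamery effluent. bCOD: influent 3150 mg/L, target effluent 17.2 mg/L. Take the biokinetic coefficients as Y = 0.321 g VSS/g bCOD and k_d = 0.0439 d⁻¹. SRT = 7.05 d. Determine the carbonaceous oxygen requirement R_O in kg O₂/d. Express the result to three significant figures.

Correct the yield for decay: Y_obs = Y/(1 + k_d θ_c) = 0.321 / (1 + 0.0439 × 7.05) = 0.321 / 1.309 = 0.2451.
Substrate removed = Q·(S₀ − S) = 2390 m³/d × (3150 − 17.2) g/m³ = 7.49×10^6 g/d = 7487 kg/d.
P_X = Y_obs·Q·(S₀ − S) = 0.2451 × 7487 = 1835 kg VSS/d.
Carbonaceous O₂ demand = substrate oxidised − cell-mass equivalent = 7487 − 1.42 × 1835 = 4881 kg O₂/d.

R_O ≈ 4880 kg O₂/d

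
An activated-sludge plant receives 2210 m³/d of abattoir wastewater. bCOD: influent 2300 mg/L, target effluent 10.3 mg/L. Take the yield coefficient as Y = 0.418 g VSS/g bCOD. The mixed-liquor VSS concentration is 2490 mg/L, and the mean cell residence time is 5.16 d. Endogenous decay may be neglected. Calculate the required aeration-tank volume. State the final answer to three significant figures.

V·X = Y·Q·ΔS·θ_c gives V = 0.418 × 2210 × (2300 − 10.3) × 5.16 / 2490 = 4383 m³.

V ≈ 4380 m³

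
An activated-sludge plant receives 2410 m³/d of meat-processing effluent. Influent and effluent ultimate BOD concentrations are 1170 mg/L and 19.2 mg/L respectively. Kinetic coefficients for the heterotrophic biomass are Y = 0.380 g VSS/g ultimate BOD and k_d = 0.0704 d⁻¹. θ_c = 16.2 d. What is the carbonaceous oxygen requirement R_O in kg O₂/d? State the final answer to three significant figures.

Observed yield with endogenous decay: Y_obs = Y / (1 + k_d·θ_c) = 0.380 / (1 + 0.0704 × 16.2) = 0.380 / 2.140 = 0.1775 g VSS/g ultimate BOD.
Substrate removed = Q·(S₀ − S) = 2410 m³/d × (1170 − 19.2) g/m³ = 2.77×10^6 g/d = 2773 kg/d.
Net sludge production P_X = 0.1775 × 2773 = 492.4 kg VSS/d.
R_O = Q·ΔS − 1.42 P_X = 2773 − 699.2 = 2074 kg O₂/d.

R_O ≈ 2070 kg O₂/d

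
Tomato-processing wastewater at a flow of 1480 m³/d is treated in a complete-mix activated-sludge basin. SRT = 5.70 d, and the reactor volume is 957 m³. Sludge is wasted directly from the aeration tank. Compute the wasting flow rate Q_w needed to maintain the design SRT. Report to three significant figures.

Q_w ≈ 168 m³/d

For wasting at MLVSS concentration, Q_w = V/θ_c = 957.0/5.70 = 167.9 m³/d.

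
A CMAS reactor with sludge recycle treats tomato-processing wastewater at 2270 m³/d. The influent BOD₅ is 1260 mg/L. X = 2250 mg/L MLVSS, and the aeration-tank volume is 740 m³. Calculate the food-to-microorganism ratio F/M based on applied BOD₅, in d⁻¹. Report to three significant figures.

F/M = Q·S₀ / (V·X) = 2270 × 1260 / (740.0 × 2250) = 1.718 g BOD₅·(g VSS·d)⁻¹.

F/M ≈ 1.72 d⁻¹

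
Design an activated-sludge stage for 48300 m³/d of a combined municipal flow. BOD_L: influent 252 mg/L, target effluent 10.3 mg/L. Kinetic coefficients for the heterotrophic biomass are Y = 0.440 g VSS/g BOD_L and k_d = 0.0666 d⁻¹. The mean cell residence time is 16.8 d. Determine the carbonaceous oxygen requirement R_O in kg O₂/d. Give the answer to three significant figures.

Correct the yield for decay: Y_obs = Y/(1 + k_d θ_c) = 0.440 / (1 + 0.0666 × 16.8) = 0.440 / 2.119 = 0.2077.
ΔS = 252 − 10.3 = 241.7 mg/L, so the substrate removal rate is 48300 × 241.7/1000 = 11674 kg BOD_L/d.
Net sludge production P_X = 0.2077 × 11674 = 2424 kg VSS/d.
R_O = Q·ΔS − 1.42 P_X = 11674 − 3442 = 8232 kg O₂/d.

R_O ≈ 8230 kg O₂/d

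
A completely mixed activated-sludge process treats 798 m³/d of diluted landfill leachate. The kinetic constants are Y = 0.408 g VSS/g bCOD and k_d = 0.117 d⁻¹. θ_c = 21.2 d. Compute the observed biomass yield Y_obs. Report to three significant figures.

Y_obs = Y / (1 + k_d θ_c) = 0.408 / (1 + 0.117 × 21.2) = 0.408 / 3.480 = 0.1172.

Y_obs ≈ 0.117 g VSS/g bCOD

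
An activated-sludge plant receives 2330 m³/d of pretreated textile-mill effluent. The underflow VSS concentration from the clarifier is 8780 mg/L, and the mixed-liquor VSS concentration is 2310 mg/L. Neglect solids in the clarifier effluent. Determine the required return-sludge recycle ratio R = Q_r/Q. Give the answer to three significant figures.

Solids balance on the clarifier gives (1+R)X = R·X_r, so R = X/(X_r − X) = 2310 / (8780 − 2310) = 0.3570.

R ≈ 0.357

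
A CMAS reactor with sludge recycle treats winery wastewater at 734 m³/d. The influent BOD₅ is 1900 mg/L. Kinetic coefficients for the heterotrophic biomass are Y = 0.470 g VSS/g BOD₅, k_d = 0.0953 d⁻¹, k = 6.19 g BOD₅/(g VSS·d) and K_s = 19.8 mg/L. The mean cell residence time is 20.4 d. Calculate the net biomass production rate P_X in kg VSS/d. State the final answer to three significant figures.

P_X ≈ 223 kg VSS/d

From the Monod/SRT balance for a CMAS, S = K_s·(1+k_d θ_c)/[θ_c·(Y k − k_d) − 1] = 19.8 × (1 + 0.0953 × 20.4) / [20.4 × (0.470 × 6.19 − 0.0953) − 1] = 58.29 / 56.41 = 1.033 mg/L.
Observed yield with endogenous decay: Y_obs = Y / (1 + k_d·θ_c) = 0.470 / (1 + 0.0953 × 20.4) = 0.470 / 2.944 = 0.1596 g VSS/g BOD₅.
Substrate removed = Q·(S₀ − S) = 734 m³/d × (1900 − 1.03) g/m³ = 1.39×10^6 g/d = 1394 kg/d.
P_X = Y_obs · Q(S₀ − S) = 0.1596 × 1394 = 222.5 kg VSS/d.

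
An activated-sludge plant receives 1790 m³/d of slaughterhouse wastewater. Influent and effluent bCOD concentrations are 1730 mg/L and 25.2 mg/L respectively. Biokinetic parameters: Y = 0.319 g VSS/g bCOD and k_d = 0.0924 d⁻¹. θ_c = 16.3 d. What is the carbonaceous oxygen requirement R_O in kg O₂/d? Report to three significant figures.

The observed yield is Y_obs = Y/(1 + k_d·θ_c) = 0.319 / (1 + 0.0924 × 16.3) = 0.319 / 2.506 = 0.1273 g VSS per g bCOD removed.
Mass of bCOD removed per day: Q(S₀ − S) = 1790 × 1705 g/m³ = 3052 kg/d.
Biomass synthesised: P_X = Y_obs × 3052 = 388.4 kg VSS/d.
Carbonaceous O₂ demand = substrate oxidised − cell-mass equivalent = 3052 − 1.42 × 388.4 = 2500 kg O₂/d.

R_O ≈ 2500 kg O₂/d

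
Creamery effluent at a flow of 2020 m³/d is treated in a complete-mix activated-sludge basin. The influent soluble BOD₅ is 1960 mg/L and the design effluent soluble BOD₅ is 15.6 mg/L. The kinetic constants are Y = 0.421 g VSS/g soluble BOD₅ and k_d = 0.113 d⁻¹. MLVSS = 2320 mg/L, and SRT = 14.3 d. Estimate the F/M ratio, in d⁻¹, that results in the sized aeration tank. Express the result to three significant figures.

F/M ≈ 0.438 d⁻¹

From the SRT design equation V = Y Q (S₀−S) θ_c / [X (1 + k_d θ_c)] = 0.421 × 2020 × (1960 − 15.6) × 14.3 / [2320 × (1 + 0.113 × 14.3)] = 2.36×10^7 / 6069 = 3896 m³.
F/M = applied load / biomass = Q·S₀/(V·X) = 2020 × 1960 / (3896 × 2320) = 0.4380 d⁻¹.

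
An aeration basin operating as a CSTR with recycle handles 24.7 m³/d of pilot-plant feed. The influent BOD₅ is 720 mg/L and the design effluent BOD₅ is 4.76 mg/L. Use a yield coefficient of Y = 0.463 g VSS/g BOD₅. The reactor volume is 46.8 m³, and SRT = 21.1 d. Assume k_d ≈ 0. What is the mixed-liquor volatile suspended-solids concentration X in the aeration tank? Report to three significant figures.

X ≈ 3690 mg/L

Without decay, X = Y Q (S₀−S) θ_c / V = 0.463 × 24.7 × (720 − 4.76) × 21.1 / 46.8 = 3688 mg/L.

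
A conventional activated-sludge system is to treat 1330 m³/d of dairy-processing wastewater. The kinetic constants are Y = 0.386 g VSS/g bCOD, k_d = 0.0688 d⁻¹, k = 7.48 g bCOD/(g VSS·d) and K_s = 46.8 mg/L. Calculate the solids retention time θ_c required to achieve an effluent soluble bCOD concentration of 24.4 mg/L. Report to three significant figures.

Specific growth rate at S = 24.4 mg/L: μ = YkS/(K_s+S) = 0.386·7.48·24.4/(46.8+24.4) = 0.9895 d⁻¹.
θ_c = 1/(μ − k_d) = 1/(0.9895 − 0.0688) = 1/0.9207 = 1.086 d.

θ_c ≈ 1.09 d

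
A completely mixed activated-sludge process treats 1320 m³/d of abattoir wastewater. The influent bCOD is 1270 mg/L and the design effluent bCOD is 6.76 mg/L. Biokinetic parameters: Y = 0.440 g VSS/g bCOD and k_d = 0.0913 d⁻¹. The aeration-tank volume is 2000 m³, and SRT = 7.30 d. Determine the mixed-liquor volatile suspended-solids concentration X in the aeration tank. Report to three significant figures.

X ≈ 1610 mg/L

X = Y·Q·ΔS·θ_c / [V·(1 + k_d θ_c)] = 0.440 × 1320 × (1270 − 6.76) × 7.30 / [2000 × (1 + 0.0913 × 7.30)] = 1607 mg/L.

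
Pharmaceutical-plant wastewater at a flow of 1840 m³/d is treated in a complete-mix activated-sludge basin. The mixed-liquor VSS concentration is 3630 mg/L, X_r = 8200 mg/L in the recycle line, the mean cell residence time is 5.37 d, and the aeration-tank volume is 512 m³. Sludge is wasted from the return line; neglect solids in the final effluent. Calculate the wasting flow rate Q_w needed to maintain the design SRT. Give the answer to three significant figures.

Q_w = (V·X)/(θ_c X_r) = 512.0 × 3630 / (5.37 × 8200) = 42.21 m³/d.

Q_w ≈ 42.2 m³/d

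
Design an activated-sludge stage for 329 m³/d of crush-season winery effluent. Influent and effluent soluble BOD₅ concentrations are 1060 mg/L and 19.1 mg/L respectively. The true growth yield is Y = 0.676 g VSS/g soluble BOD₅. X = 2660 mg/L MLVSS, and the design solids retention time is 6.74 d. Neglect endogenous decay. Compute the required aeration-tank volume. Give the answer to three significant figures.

V ≈ 587 m³

Biomass mass balance (decay neglected): V·X = Y·Q·(S₀ − S)·θ_c, so V = 0.676 × 329 × (1060 − 19.1) × 6.74 / 2660 = 586.6 m³.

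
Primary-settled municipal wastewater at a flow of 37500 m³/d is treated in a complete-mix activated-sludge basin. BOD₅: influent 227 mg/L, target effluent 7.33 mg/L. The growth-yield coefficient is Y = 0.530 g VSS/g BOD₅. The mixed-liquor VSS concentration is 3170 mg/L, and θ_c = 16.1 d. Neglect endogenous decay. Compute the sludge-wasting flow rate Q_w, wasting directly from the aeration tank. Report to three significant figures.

V·X = Y·Q·ΔS·θ_c gives V = 0.530 × 37500 × (227 − 7.33) × 16.1 / 3170 = 22174 m³.
Wasting from the aeration tank: Q_w = V / θ_c = 22174 / 16.1 = 1377 m³/d.

Q_w ≈ 1380 m³/d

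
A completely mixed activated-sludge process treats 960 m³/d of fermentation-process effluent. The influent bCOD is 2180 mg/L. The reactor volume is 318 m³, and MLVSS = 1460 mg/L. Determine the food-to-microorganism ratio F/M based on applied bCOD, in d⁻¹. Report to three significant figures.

F/M = Q·S₀ / (V·X) = 960 × 2180 / (318.0 × 1460) = 4.508 g bCOD·(g VSS·d)⁻¹.

F/M ≈ 4.51 d⁻¹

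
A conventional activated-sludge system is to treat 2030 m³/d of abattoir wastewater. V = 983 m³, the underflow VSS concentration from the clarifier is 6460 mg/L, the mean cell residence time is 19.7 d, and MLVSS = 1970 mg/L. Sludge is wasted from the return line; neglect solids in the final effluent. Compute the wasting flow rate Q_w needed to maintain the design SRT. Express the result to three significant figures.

Q_w ≈ 15.2 m³/d

θ_c = V·X/(Q_w·X_r) when wasting from the recycle, so Q_w = V·X/(θ_c·X_r) = 983.0 × 1970 / (19.7 × 6460) = 15.22 m³/d.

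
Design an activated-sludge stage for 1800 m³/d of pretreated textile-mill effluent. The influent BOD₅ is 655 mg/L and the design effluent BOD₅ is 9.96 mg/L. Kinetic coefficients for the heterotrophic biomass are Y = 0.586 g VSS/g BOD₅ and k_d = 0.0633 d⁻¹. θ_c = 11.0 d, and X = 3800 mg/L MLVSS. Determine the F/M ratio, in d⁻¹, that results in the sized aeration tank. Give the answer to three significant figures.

F/M ≈ 0.267 d⁻¹

From the SRT design equation V = Y Q (S₀−S) θ_c / [X (1 + k_d θ_c)] = 0.586 × 1800 × (655 − 9.96) × 11.0 / [3800 × (1 + 0.0633 × 11.0)] = 7.48×10^6 / 6446 = 1161 m³.
Food-to-microorganism ratio F/M = Q S₀ / (V X) = 1800 × 655 / (1161 × 3800) = 0.2672 d⁻¹.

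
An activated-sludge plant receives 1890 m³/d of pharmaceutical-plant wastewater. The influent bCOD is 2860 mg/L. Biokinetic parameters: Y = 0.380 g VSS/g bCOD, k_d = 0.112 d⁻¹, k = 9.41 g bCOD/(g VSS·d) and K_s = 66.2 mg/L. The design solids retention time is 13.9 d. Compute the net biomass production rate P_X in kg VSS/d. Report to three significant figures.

P_X ≈ 802 kg VSS/d

From the Monod/SRT balance for a CMAS, S = K_s·(1+k_d θ_c)/[θ_c·(Y k − k_d) − 1] = 66.2 × (1 + 0.112 × 13.9) / [13.9 × (0.380 × 9.41 − 0.112) − 1] = 169.3 / 47.15 = 3.590 mg/L.
Y_obs = Y / (1 + k_d θ_c) = 0.380 / (1 + 0.112 × 13.9) = 0.380 / 2.557 = 0.1486.
Q·(S₀ − S) = 1890 × (2860 − 3.59) × 10⁻³ = 5399 kg/d removed.
So the net sludge growth is P_X = 0.1486 × 5399 = 802.4 kg VSS/d.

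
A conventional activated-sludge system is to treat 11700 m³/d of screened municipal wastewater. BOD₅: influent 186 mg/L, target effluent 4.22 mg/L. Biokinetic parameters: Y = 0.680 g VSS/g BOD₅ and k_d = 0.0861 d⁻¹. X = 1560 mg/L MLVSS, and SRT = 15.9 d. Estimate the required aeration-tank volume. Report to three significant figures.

Rearranging the biomass balance for a CMAS with decay, V = Y·Q·ΔS·θ_c / [X·(1+k_d θ_c)] = 0.680 × 11700 × (186 − 4.22) × 15.9 / [1560 × (1 + 0.0861 × 15.9)] = 2.3×10^7 / 3696 = 6222 m³.

V ≈ 6220 m³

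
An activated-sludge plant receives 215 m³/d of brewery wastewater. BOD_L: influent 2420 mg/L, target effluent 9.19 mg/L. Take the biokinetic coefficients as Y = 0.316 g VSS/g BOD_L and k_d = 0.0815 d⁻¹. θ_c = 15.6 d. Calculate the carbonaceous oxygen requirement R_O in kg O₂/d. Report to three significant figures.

The observed yield is Y_obs = Y/(1 + k_d·θ_c) = 0.316 / (1 + 0.0815 × 15.6) = 0.316 / 2.271 = 0.1391 g VSS per g BOD_L removed.
Mass of BOD_L removed per day: Q(S₀ − S) = 215 × 2411 g/m³ = 518.3 kg/d.
Biomass synthesised: P_X = Y_obs × 518.3 = 72.11 kg VSS/d.
Carbonaceous O₂ demand = substrate oxidised − cell-mass equivalent = 518.3 − 1.42 × 72.11 = 415.9 kg O₂/d.

R_O ≈ 416 kg O₂/d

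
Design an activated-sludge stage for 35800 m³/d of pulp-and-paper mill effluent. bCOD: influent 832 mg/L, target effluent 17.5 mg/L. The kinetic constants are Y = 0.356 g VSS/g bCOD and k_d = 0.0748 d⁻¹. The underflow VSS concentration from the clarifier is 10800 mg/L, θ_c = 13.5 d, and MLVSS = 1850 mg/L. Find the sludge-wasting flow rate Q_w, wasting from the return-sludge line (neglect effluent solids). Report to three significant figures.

Rearranging the biomass balance for a CMAS with decay, V = Y·Q·ΔS·θ_c / [X·(1+k_d θ_c)] = 0.356 × 35800 × (832 − 17.5) × 13.5 / [1850 × (1 + 0.0748 × 13.5)] = 1.4×10^8 / 3718 = 37691 m³.
θ_c = V·X/(Q_w·X_r) when wasting from the recycle, so Q_w = V·X/(θ_c·X_r) = 37691 × 1850 / (13.5 × 10800) = 478.2 m³/d.

Q_w ≈ 478 m³/d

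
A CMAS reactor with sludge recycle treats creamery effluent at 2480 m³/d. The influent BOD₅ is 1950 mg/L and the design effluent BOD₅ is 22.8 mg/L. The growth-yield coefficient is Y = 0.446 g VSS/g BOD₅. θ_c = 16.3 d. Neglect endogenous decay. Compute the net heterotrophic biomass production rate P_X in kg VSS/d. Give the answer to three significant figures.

P_X ≈ 2130 kg VSS/d

Since k_d ≈ 0, Y_obs = Y = 0.446 g VSS/g BOD₅.
ΔS = 1950 − 22.8 = 1927 mg/L, so the substrate removal rate is 2480 × 1927/1000 = 4779 kg BOD₅/d.
Biomass produced: P_X = Y_obs·Q·ΔS = 0.4460 × 4779 ≈ 2132 kg VSS/d.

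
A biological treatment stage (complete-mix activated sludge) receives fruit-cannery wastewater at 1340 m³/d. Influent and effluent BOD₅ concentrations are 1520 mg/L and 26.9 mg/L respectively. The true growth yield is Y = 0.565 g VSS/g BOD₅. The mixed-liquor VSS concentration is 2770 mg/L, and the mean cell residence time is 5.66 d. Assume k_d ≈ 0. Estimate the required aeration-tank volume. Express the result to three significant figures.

V ≈ 2310 m³

V·X = Y·Q·ΔS·θ_c gives V = 0.565 × 1340 × (1520 − 26.9) × 5.66 / 2770 = 2310 m³.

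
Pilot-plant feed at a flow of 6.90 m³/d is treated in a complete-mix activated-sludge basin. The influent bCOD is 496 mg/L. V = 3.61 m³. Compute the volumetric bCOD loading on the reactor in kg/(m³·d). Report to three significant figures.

Volumetric loading L_v = Q·S₀ / V = 6.90 × 496 g/m³ / 3.610 m³ = 948.0 g/(m³·d) = 0.9480 kg bCOD/(m³·d).

L_v ≈ 0.948 kg bCOD/(m³·d)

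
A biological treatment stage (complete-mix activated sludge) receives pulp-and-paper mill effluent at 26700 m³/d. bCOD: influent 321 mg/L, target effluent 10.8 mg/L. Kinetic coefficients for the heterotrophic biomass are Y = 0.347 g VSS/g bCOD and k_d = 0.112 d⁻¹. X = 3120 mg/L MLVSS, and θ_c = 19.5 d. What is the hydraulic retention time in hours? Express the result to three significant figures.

τ ≈ 5.07 h

From the SRT design equation V = Y Q (S₀−S) θ_c / [X (1 + k_d θ_c)] = 0.347 × 26700 × (321 − 10.8) × 19.5 / [3120 × (1 + 0.112 × 19.5)] = 5.6×10^7 / 9934 = 5641 m³.
Hydraulic retention time τ = V/Q = 5641 / 26700 = 0.2113 d = 5.071 h.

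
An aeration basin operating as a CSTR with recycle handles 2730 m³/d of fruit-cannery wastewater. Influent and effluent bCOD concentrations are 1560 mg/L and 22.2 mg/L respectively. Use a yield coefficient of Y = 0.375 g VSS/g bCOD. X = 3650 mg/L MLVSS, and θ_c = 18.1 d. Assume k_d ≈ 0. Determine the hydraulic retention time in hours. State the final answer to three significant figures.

With k_d = 0 the design equation reduces to V = Y Q (S₀−S) θ_c / X = 0.375 × 2730 × (1560 − 22.2) × 18.1 / 3650 = 7807 m³.
τ = V/Q = 7807/2730 = 2.860 d, or 68.63 h.

τ ≈ 68.6 h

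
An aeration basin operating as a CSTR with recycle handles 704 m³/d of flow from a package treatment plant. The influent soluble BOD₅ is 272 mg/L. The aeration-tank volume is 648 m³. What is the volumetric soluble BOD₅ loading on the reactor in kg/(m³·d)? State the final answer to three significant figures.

L_v ≈ 0.296 kg soluble BOD₅/(m³·d)

Applied soluble BOD₅ load per unit volume = Q·S₀/V = (704 × 272/1000)/648.0 = 0.2955 kg soluble BOD₅·m⁻³·d⁻¹.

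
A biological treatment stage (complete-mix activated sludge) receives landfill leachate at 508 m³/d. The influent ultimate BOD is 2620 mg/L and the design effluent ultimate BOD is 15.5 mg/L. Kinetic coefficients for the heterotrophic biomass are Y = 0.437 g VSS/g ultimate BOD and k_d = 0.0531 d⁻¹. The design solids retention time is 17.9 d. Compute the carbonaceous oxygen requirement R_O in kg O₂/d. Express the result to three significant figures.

The observed yield is Y_obs = Y/(1 + k_d·θ_c) = 0.437 / (1 + 0.0531 × 17.9) = 0.437 / 1.950 = 0.2240 g VSS per g ultimate BOD removed.
Mass of ultimate BOD removed per day: Q(S₀ − S) = 508 × 2604 g/m³ = 1323 kg/d.
Biomass synthesised: P_X = Y_obs × 1323 = 296.4 kg VSS/d.
Carbonaceous O₂ demand = substrate oxidised − cell-mass equivalent = 1323 − 1.42 × 296.4 = 902.2 kg O₂/d.

R_O ≈ 902 kg O₂/d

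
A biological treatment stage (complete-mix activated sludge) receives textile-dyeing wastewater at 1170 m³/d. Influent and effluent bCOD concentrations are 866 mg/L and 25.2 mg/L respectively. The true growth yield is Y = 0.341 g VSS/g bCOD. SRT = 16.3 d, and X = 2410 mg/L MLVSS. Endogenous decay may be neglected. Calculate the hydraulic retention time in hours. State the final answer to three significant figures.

V·X = Y·Q·ΔS·θ_c gives V = 0.341 × 1170 × (866 − 25.2) × 16.3 / 2410 = 2269 m³.
τ = V/Q = 2269/1170 = 1.939 d, or 46.54 h.

τ ≈ 46.5 h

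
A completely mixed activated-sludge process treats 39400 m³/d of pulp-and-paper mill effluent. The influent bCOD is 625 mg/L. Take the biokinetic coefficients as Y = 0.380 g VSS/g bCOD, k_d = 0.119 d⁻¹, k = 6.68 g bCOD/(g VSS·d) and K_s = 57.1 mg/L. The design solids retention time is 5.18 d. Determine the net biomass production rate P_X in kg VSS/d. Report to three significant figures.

Effluent substrate depends only on kinetics and SRT: S = K_s(1 + k_d θ_c) / [θ_c(Yk − k_d) − 1] = 57.1 × (1 + 0.119 × 5.18) / [5.18 × (0.380 × 6.68 − 0.119) − 1] = 92.30 / 11.53 = 8.003 mg/L.
Observed yield with endogenous decay: Y_obs = Y / (1 + k_d·θ_c) = 0.380 / (1 + 0.119 × 5.18) = 0.380 / 1.616 = 0.2351 g VSS/g bCOD.
Mass of bCOD removed per day: Q(S₀ − S) = 39400 × 617.0 g/m³ = 24310 kg/d.
Biomass produced: P_X = Y_obs·Q·ΔS = 0.2351 × 24310 ≈ 5715 kg VSS/d.

P_X ≈ 5710 kg VSS/d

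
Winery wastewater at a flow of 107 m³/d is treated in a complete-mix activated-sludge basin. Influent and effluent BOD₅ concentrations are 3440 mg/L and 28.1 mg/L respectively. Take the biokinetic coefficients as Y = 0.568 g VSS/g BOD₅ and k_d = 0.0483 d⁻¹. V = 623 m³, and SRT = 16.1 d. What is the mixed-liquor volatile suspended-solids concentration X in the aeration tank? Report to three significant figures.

X ≈ 3010 mg/L

X = Y·Q·ΔS·θ_c / [V·(1 + k_d θ_c)] = 0.568 × 107 × (3440 − 28.1) × 16.1 / [623 × (1 + 0.0483 × 16.1)] = 3015 mg/L.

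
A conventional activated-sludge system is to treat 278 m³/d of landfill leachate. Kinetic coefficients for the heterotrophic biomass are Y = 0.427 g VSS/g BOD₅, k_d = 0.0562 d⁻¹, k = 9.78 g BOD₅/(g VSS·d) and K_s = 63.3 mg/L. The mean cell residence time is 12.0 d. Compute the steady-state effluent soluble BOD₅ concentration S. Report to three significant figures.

S ≈ 2.19 mg/L

For a completely mixed reactor with recycle the Lawrence–McCarty relation gives S = K_s·(1 + k_d·θ_c) / [θ_c·(Y·k − k_d) − 1] = 63.3 × (1 + 0.0562 × 12.0) / [12.0 × (0.427 × 9.78 − 0.0562) − 1] = 106.0 / 48.44 = 2.188 mg/L.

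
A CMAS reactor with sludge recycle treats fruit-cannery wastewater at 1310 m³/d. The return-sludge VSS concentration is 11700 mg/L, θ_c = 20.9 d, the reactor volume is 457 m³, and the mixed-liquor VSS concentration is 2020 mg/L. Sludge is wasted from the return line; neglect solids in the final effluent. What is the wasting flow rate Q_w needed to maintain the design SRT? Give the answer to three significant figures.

Q_w ≈ 3.78 m³/d

Q_w = (V·X)/(θ_c X_r) = 457.0 × 2020 / (20.9 × 11700) = 3.775 m³/d.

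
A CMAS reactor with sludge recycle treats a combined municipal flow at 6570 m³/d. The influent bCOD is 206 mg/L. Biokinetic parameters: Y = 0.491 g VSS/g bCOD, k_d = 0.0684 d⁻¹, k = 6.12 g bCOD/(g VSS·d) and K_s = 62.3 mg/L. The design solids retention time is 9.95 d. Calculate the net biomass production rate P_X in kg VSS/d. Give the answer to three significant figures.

P_X ≈ 388 kg VSS/d

From the Monod/SRT balance for a CMAS, S = K_s·(1+k_d θ_c)/[θ_c·(Y k − k_d) − 1] = 62.3 × (1 + 0.0684 × 9.95) / [9.95 × (0.491 × 6.12 − 0.0684) − 1] = 104.7 / 28.22 = 3.710 mg/L.
The observed yield is Y_obs = Y/(1 + k_d·θ_c) = 0.491 / (1 + 0.0684 × 9.95) = 0.491 / 1.681 = 0.2922 g VSS per g bCOD removed.
ΔS = 206 − 3.71 = 202.3 mg/L, so the substrate removal rate is 6570 × 202.3/1000 = 1329 kg bCOD/d.
Net biomass production P_X = Y_obs × Q·(S₀ − S) = 0.2922 × 1329 = 388.3 kg VSS/d.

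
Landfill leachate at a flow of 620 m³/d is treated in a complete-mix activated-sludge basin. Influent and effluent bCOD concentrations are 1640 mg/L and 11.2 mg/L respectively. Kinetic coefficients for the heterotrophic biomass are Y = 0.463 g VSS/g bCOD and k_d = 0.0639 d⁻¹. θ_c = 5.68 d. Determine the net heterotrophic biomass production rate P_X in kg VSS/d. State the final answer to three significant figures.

P_X ≈ 343 kg VSS/d

The observed yield is Y_obs = Y/(1 + k_d·θ_c) = 0.463 / (1 + 0.0639 × 5.68) = 0.463 / 1.363 = 0.3397 g VSS per g bCOD removed.
Substrate removed = Q·(S₀ − S) = 620 m³/d × (1640 − 11.2) g/m³ = 1.01×10^6 g/d = 1010 kg/d.
Biomass produced: P_X = Y_obs·Q·ΔS = 0.3397 × 1010 ≈ 343.1 kg VSS/d.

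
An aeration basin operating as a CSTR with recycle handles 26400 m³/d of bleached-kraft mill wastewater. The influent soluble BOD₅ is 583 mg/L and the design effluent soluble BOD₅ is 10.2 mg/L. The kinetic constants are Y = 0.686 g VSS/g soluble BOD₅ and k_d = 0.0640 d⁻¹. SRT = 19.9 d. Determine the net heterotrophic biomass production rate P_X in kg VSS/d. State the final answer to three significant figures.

P_X ≈ 4560 kg VSS/d

Correct the yield for decay: Y_obs = Y/(1 + k_d θ_c) = 0.686 / (1 + 0.0640 × 19.9) = 0.686 / 2.274 = 0.3017.
Substrate removed = Q·(S₀ − S) = 26400 m³/d × (583 − 10.2) g/m³ = 1.51×10^7 g/d = 15122 kg/d.
P_X = Y_obs · Q(S₀ − S) = 0.3017 × 15122 = 4563 kg VSS/d.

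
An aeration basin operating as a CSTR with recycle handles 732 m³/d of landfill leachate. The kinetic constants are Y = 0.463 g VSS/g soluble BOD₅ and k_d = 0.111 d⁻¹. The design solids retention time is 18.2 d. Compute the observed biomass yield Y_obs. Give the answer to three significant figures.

Y_obs ≈ 0.153 g VSS/g soluble BOD₅

Observed yield with endogenous decay: Y_obs = Y / (1 + k_d·θ_c) = 0.463 / (1 + 0.111 × 18.2) = 0.463 / 3.020 = 0.1533 g VSS/g soluble BOD₅.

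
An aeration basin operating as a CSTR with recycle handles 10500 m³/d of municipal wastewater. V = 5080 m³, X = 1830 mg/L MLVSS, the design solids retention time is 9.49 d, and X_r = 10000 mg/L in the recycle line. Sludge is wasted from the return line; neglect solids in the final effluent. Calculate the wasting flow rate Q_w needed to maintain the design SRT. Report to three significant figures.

Q_w ≈ 98.0 m³/d

θ_c = V·X/(Q_w·X_r) when wasting from the recycle, so Q_w = V·X/(θ_c·X_r) = 5080 × 1830 / (9.49 × 10000) = 97.96 m³/d.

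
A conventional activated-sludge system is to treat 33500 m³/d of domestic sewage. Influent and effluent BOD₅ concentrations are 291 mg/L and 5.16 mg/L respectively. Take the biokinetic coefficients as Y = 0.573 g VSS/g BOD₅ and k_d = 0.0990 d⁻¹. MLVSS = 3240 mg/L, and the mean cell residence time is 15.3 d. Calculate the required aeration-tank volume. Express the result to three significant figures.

Steady-state biomass mass balance: V·X·(1 + k_d·θ_c) = Y·Q·(S₀ − S)·θ_c, so V = 0.573 × 33500 × (291 − 5.16) × 15.3 / [3240 × (1 + 0.0990 × 15.3)] = 8.39×10^7 / 8148 = 10303 m³.

V ≈ 10300 m³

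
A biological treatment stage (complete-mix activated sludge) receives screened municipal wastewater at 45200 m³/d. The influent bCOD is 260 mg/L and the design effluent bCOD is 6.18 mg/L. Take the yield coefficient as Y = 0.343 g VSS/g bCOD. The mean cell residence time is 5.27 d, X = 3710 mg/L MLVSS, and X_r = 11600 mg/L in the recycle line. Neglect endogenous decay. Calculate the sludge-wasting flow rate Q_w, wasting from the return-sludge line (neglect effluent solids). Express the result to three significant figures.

Q_w ≈ 339 m³/d

With k_d = 0 the design equation reduces to V = Y Q (S₀−S) θ_c / X = 0.343 × 45200 × (260 − 6.18) × 5.27 / 3710 = 5590 m³.
Wasting from the return line (neglecting effluent solids): Q_w = V·X / (θ_c·X_r) = 5590 × 3710 / (5.27 × 11600) = 339.2 m³/d.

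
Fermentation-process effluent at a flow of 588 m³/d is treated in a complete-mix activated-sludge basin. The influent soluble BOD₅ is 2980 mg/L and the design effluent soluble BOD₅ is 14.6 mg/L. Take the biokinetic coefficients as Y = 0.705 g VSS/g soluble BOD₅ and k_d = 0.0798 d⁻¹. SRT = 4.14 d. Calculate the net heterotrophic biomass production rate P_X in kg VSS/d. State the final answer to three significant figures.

P_X ≈ 924 kg VSS/d

Observed yield with endogenous decay: Y_obs = Y / (1 + k_d·θ_c) = 0.705 / (1 + 0.0798 × 4.14) = 0.705 / 1.330 = 0.5299 g VSS/g soluble BOD₅.
Substrate removed = Q·(S₀ − S) = 588 m³/d × (2980 − 14.6) g/m³ = 1.74×10^6 g/d = 1744 kg/d.
Net biomass production P_X = Y_obs × Q·(S₀ − S) = 0.5299 × 1744 = 924.0 kg VSS/d.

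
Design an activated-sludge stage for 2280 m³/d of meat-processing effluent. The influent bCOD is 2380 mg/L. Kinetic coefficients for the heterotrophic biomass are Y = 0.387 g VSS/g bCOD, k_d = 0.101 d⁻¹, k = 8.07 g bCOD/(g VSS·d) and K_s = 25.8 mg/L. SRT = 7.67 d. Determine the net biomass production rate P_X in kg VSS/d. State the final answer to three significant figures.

For a completely mixed reactor with recycle the Lawrence–McCarty relation gives S = K_s·(1 + k_d·θ_c) / [θ_c·(Y·k − k_d) − 1] = 25.8 × (1 + 0.101 × 7.67) / [7.67 × (0.387 × 8.07 − 0.101) − 1] = 45.79 / 22.18 = 2.064 mg/L.
Observed yield with endogenous decay: Y_obs = Y / (1 + k_d·θ_c) = 0.387 / (1 + 0.101 × 7.67) = 0.387 / 1.775 = 0.2181 g VSS/g bCOD.
Substrate removed = Q·(S₀ − S) = 2280 m³/d × (2380 − 2.06) g/m³ = 5.42×10^6 g/d = 5422 kg/d.
So the net sludge growth is P_X = 0.2181 × 5422 = 1182 kg VSS/d.

P_X ≈ 1180 kg VSS/d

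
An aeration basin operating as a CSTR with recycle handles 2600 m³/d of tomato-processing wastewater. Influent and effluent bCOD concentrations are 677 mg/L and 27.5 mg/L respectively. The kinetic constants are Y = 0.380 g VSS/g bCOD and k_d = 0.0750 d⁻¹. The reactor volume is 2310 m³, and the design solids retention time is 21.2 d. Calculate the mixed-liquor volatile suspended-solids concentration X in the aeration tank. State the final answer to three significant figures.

X ≈ 2270 mg/L

Solving the biomass balance for X: X = Y Q (S₀−S) θ_c / [V (1+k_d θ_c)] = 0.380 × 2600 × (677 − 27.5) × 21.2 / [2310 × (1 + 0.0750 × 21.2)] = 2274 mg/L.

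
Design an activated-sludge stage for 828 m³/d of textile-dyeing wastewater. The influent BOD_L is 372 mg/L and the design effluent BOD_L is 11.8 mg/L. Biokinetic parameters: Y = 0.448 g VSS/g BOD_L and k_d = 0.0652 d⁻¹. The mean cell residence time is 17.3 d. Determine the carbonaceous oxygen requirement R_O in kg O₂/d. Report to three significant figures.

Observed yield with endogenous decay: Y_obs = Y / (1 + k_d·θ_c) = 0.448 / (1 + 0.0652 × 17.3) = 0.448 / 2.128 = 0.2105 g VSS/g BOD_L.
ΔS = 372 − 11.8 = 360.2 mg/L, so the substrate removal rate is 828 × 360.2/1000 = 298.2 kg BOD_L/d.
Biomass synthesised: P_X = Y_obs × 298.2 = 62.79 kg VSS/d.
R_O = Q·(S₀ − S) − 1.42·P_X = 298.2 − 1.42 × 62.79 = 209.1 kg O₂/d.

R_O ≈ 209 kg O₂/d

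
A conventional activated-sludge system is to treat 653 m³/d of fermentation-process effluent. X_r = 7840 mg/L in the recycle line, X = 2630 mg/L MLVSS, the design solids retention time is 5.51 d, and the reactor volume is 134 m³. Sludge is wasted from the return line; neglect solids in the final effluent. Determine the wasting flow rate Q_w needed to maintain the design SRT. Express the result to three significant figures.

Q_w = (V·X)/(θ_c X_r) = 134.0 × 2630 / (5.51 × 7840) = 8.158 m³/d.

Q_w ≈ 8.16 m³/d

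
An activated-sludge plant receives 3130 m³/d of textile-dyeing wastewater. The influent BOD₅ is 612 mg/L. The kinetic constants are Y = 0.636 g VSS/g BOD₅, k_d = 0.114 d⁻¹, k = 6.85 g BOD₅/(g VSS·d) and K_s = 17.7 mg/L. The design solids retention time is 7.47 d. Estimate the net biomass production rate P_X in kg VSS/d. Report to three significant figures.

P_X ≈ 657 kg VSS/d

From the Monod/SRT balance for a CMAS, S = K_s·(1+k_d θ_c)/[θ_c·(Y k − k_d) − 1] = 17.7 × (1 + 0.114 × 7.47) / [7.47 × (0.636 × 6.85 − 0.114) − 1] = 32.77 / 30.69 = 1.068 mg/L.
Observed yield with endogenous decay: Y_obs = Y / (1 + k_d·θ_c) = 0.636 / (1 + 0.114 × 7.47) = 0.636 / 1.852 = 0.3435 g VSS/g BOD₅.
ΔS = 612 − 1.07 = 610.9 mg/L, so the substrate removal rate is 3130 × 610.9/1000 = 1912 kg BOD₅/d.
Biomass produced: P_X = Y_obs·Q·ΔS = 0.3435 × 1912 ≈ 656.8 kg VSS/d.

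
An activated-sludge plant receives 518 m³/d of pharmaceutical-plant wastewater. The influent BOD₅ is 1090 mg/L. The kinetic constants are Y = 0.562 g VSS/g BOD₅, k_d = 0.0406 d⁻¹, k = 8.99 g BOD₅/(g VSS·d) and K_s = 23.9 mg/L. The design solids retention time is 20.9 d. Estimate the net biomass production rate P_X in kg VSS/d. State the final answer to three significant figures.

P_X ≈ 172 kg VSS/d

For a completely mixed reactor with recycle the Lawrence–McCarty relation gives S = K_s·(1 + k_d·θ_c) / [θ_c·(Y·k − k_d) − 1] = 23.9 × (1 + 0.0406 × 20.9) / [20.9 × (0.562 × 8.99 − 0.0406) − 1] = 44.18 / 103.7 = 0.4258 mg/L.
Y_obs = Y / (1 + k_d θ_c) = 0.562 / (1 + 0.0406 × 20.9) = 0.562 / 1.849 = 0.3040.
Substrate removed = Q·(S₀ − S) = 518 m³/d × (1090 − 0.426) g/m³ = 5.64×10^5 g/d = 564.4 kg/d.
So the net sludge growth is P_X = 0.3040 × 564.4 = 171.6 kg VSS/d.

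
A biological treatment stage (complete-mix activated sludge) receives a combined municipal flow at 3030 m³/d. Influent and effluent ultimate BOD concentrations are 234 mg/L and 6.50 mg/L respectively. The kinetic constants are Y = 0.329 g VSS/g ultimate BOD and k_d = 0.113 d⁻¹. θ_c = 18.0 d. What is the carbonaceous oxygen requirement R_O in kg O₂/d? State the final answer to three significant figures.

Correct the yield for decay: Y_obs = Y/(1 + k_d θ_c) = 0.329 / (1 + 0.113 × 18.0) = 0.329 / 3.034 = 0.1084.
Q·(S₀ − S) = 3030 × (234 − 6.50) × 10⁻³ = 689.3 kg/d removed.
P_X = Y_obs·Q·(S₀ − S) = 0.1084 × 689.3 = 74.75 kg VSS/d.
Carbonaceous O₂ demand = substrate oxidised − cell-mass equivalent = 689.3 − 1.42 × 74.75 = 583.2 kg O₂/d.

R_O ≈ 583 kg O₂/d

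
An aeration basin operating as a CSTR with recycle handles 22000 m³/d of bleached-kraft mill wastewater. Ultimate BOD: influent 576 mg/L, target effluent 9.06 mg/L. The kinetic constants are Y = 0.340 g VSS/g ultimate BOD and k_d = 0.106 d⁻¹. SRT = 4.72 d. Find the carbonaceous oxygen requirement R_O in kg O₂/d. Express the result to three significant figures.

R_O ≈ 8460 kg O₂/d

Observed yield with endogenous decay: Y_obs = Y / (1 + k_d·θ_c) = 0.340 / (1 + 0.106 × 4.72) = 0.340 / 1.500 = 0.2266 g VSS/g ultimate BOD.
Mass of ultimate BOD removed per day: Q(S₀ − S) = 22000 × 566.9 g/m³ = 12473 kg/d.
Biomass synthesised: P_X = Y_obs × 12473 = 2827 kg VSS/d.
Carbonaceous O₂ demand = substrate oxidised − cell-mass equivalent = 12473 − 1.42 × 2827 = 8459 kg O₂/d.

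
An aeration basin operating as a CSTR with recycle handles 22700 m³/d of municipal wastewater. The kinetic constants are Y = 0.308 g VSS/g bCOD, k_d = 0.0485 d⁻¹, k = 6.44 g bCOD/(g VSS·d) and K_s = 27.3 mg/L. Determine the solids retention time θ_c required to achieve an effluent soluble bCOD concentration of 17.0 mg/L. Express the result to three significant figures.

Specific growth rate at S = 17.0 mg/L: μ = YkS/(K_s+S) = 0.308·6.44·17.0/(27.3+17.0) = 0.7612 d⁻¹.
1/θ_c = 0.7612 − 0.0485 = 0.7127 d⁻¹, so θ_c = 1.403 d.

θ_c ≈ 1.40 d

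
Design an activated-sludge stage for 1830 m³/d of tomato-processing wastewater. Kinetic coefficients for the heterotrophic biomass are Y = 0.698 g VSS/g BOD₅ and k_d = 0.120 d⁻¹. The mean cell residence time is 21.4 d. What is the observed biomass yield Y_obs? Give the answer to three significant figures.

Y_obs ≈ 0.196 g VSS/g BOD₅

Observed yield with endogenous decay: Y_obs = Y / (1 + k_d·θ_c) = 0.698 / (1 + 0.120 × 21.4) = 0.698 / 3.568 = 0.1956 g VSS/g BOD₅.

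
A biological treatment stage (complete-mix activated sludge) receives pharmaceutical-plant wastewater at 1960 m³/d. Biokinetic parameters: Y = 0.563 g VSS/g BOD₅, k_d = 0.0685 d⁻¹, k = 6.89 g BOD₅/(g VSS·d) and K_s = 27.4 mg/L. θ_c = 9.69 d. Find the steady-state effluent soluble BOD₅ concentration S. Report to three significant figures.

From the Monod/SRT balance for a CMAS, S = K_s·(1+k_d θ_c)/[θ_c·(Y k − k_d) − 1] = 27.4 × (1 + 0.0685 × 9.69) / [9.69 × (0.563 × 6.89 − 0.0685) − 1] = 45.59 / 35.92 = 1.269 mg/L.

S ≈ 1.27 mg/L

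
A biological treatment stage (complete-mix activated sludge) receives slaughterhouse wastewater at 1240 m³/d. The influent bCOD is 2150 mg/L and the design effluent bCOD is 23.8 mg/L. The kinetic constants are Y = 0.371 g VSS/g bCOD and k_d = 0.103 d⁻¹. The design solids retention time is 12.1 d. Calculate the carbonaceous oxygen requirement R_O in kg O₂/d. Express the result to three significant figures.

Correct the yield for decay: Y_obs = Y/(1 + k_d θ_c) = 0.371 / (1 + 0.103 × 12.1) = 0.371 / 2.246 = 0.1652.
Mass of bCOD removed per day: Q(S₀ − S) = 1240 × 2126 g/m³ = 2636 kg/d.
Net sludge production P_X = 0.1652 × 2636 = 435.4 kg VSS/d.
Carbonaceous O₂ demand = substrate oxidised − cell-mass equivalent = 2636 − 1.42 × 435.4 = 2018 kg O₂/d.

R_O ≈ 2020 kg O₂/d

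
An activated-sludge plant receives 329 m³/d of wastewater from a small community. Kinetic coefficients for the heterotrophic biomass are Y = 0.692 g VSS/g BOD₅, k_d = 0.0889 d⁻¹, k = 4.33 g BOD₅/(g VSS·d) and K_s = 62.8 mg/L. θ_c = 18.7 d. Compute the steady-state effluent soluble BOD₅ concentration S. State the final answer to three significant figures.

S ≈ 3.13 mg/L

For a completely mixed reactor with recycle the Lawrence–McCarty relation gives S = K_s·(1 + k_d·θ_c) / [θ_c·(Y·k − k_d) − 1] = 62.8 × (1 + 0.0889 × 18.7) / [18.7 × (0.692 × 4.33 − 0.0889) − 1] = 167.2 / 53.37 = 3.133 mg/L.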